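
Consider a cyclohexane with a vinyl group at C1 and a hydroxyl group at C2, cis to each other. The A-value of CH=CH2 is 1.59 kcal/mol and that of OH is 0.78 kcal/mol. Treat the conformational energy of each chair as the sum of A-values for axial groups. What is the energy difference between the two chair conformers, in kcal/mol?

C1 and C2 have opposite parity, so for the cis isomer the two substituents are one axial and one equatorial in each chair.
Chair I (vinyl axial, hydroxyl equatorial): E = 1.59 kcal/mol.
Chair II (vinyl equatorial, hydroxyl axial): E = 0.78 kcal/mol.
ΔE = 1.59 − 0.78 = 0.81 kcal/mol; chair II is more stable.

0.81 kcal/mol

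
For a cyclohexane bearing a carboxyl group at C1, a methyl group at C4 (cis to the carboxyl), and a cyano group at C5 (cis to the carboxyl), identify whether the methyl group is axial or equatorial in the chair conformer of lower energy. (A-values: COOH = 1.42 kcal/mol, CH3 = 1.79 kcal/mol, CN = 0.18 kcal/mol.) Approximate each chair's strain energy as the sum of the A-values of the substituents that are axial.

Chair I (carboxyl axial, methyl equatorial, cyano axial): E = 1.60 kcal/mol.
Chair II (carboxyl equatorial, methyl axial, cyano equatorial): E = 1.79 kcal/mol.
Chair I is the more stable (lower-energy) conformer, and in that chair the methyl group is equatorial.

equatorial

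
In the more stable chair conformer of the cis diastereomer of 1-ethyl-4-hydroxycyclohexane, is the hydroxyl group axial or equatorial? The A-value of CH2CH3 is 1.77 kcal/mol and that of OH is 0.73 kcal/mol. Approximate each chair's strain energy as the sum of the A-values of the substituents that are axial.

C1 and C4 have opposite parity, so for the cis isomer the two substituents are one axial and one equatorial in each chair.
Chair I (ethyl axial, hydroxyl equatorial): E = 1.77 kcal/mol.
Chair II (ethyl equatorial, hydroxyl axial): E = 0.73 kcal/mol.
Chair II is the more stable (lower-energy) conformer, and in that chair the hydroxyl group is axial.

axial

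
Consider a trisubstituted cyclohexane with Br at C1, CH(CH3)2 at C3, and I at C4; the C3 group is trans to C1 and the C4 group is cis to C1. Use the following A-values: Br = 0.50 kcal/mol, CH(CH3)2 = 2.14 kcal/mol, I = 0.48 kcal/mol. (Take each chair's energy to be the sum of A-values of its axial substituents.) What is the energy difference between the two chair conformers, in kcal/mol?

Chair I (bromo axial, isopropyl equatorial, iodo equatorial): E = 0.50 kcal/mol.
Chair II (bromo equatorial, isopropyl axial, iodo axial): E = 2.62 kcal/mol.
ΔE = 2.62 − 0.50 = 2.12 kcal/mol; chair I is more stable.

2.12 kcal/mol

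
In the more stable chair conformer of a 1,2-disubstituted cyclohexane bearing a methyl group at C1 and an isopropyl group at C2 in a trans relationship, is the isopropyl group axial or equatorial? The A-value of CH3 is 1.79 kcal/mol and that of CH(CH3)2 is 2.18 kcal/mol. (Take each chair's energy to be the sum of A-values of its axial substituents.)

C1 and C2 have opposite parity, so for the trans isomer the two substituents are e,e in one chair and a,a in the other.
Chair I (methyl axial, isopropyl axial): E = 3.97 kcal/mol.
Chair II (methyl equatorial, isopropyl equatorial): E = 0.00 kcal/mol.
Chair II is the more stable (lower-energy) conformer, and in that chair the isopropyl group is equatorial.

equatorial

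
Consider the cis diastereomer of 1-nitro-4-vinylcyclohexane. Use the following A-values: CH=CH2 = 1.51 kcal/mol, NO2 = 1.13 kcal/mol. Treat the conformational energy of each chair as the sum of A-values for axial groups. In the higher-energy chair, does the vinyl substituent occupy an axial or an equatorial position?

axial

C1 and C4 have opposite parity, so for the cis isomer the two substituents are one axial and one equatorial in each chair.
Chair I (vinyl axial, nitro equatorial): E = 1.51 kcal/mol.
Chair II (vinyl equatorial, nitro axial): E = 1.13 kcal/mol.
Chair I is the less stable (higher-energy) conformer, and in that chair the vinyl group is axial.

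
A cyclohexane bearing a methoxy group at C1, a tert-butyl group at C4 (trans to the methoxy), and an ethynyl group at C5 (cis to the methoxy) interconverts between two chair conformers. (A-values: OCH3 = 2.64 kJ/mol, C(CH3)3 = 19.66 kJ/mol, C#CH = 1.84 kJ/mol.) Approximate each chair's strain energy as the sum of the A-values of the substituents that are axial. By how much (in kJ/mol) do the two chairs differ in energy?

24.14 kJ/mol

Chair I (methoxy axial, tert-butyl axial, ethynyl axial): E = 24.14 kJ/mol.
Chair II (methoxy equatorial, tert-butyl equatorial, ethynyl equatorial): E = 0.00 kJ/mol.
ΔE = 24.14 − 0.00 = 24.14 kJ/mol; chair II is more stable.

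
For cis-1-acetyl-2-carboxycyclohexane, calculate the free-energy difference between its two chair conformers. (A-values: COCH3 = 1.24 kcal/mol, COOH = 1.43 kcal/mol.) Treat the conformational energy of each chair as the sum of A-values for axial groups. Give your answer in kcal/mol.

0.19 kcal/mol

C1 and C2 have opposite parity, so for the cis isomer the two substituents are one axial and one equatorial in each chair.
Chair I (acetyl axial, carboxyl equatorial): E = 1.24 kcal/mol.
Chair II (acetyl equatorial, carboxyl axial): E = 1.43 kcal/mol.
ΔE = 1.43 − 1.24 = 0.19 kcal/mol; chair I is more stable.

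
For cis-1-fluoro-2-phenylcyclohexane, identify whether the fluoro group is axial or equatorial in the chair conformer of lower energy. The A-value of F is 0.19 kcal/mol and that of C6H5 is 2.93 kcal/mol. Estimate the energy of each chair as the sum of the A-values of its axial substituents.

C1 and C2 have opposite parity, so for the cis isomer the two substituents are one axial and one equatorial in each chair.
Chair I (fluoro axial, phenyl equatorial): E = 0.19 kcal/mol.
Chair II (fluoro equatorial, phenyl axial): E = 2.93 kcal/mol.
Chair I is the more stable (lower-energy) conformer, and in that chair the fluoro group is axial.

axial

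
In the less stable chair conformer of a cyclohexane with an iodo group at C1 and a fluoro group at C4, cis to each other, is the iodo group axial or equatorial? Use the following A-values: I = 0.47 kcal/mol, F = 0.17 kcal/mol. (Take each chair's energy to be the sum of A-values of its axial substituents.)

C1 and C4 have opposite parity, so for the cis isomer the two substituents are one axial and one equatorial in each chair.
Chair I (iodo axial, fluoro equatorial): E = 0.47 kcal/mol.
Chair II (iodo equatorial, fluoro axial): E = 0.17 kcal/mol.
Chair I is the less stable (higher-energy) conformer, and in that chair the iodo group is axial.

axial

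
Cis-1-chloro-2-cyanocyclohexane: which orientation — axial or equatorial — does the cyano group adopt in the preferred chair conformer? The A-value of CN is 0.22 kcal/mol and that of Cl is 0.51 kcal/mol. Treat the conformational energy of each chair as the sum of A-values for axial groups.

C1 and C2 have opposite parity, so for the cis isomer the two substituents are one axial and one equatorial in each chair.
Chair I (cyano axial, chloro equatorial): E = 0.22 kcal/mol.
Chair II (cyano equatorial, chloro axial): E = 0.51 kcal/mol.
Chair I is the more stable (lower-energy) conformer, and in that chair the cyano group is axial.

axial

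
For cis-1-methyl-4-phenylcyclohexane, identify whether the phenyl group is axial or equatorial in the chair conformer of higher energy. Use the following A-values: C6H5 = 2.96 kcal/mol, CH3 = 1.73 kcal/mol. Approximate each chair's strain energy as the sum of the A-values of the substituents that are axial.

axial

C1 and C4 have opposite parity, so for the cis isomer the two substituents are one axial and one equatorial in each chair.
Chair I (phenyl axial, methyl equatorial): E = 2.96 kcal/mol.
Chair II (phenyl equatorial, methyl axial): E = 1.73 kcal/mol.
Chair I is the less stable (higher-energy) conformer, and in that chair the phenyl group is axial.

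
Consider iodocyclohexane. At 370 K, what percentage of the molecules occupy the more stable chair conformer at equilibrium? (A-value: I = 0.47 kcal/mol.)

65.5%

One chair has the iodo group axial (E = 0.47 kcal/mol) and the other has it equatorial (E = 0).
ΔG = 0.47 kcal/mol between the two chairs.
K = exp(ΔG/RT) with R = 1.987×10⁻³ kcal mol⁻¹ K⁻¹ and T = 370 K gives K ≈ 1.9.
Fraction in the lower-energy chair = K/(K+1) = 65.5%.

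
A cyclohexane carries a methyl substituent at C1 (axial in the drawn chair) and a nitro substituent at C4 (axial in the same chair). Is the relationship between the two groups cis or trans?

trans

C1 and C4 have opposite parity, so their axial bonds point in opposite directions.
With opposite-parity carbons, two substituents on the same face are one axial and one equatorial; opposite faces give both axial or both equatorial.
Here the groups are axial/axial → opposite face → trans.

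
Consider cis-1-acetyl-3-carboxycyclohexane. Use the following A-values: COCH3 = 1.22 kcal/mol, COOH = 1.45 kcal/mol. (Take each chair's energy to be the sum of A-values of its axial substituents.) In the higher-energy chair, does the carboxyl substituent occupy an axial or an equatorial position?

C1 and C3 have the same parity, so for the cis isomer the two substituents are e,e in one chair and a,a in the other.
Chair I (acetyl axial, carboxyl axial): E = 2.67 kcal/mol.
Chair II (acetyl equatorial, carboxyl equatorial): E = 0.00 kcal/mol.
Chair I is the less stable (higher-energy) conformer, and in that chair the carboxyl group is axial.

axial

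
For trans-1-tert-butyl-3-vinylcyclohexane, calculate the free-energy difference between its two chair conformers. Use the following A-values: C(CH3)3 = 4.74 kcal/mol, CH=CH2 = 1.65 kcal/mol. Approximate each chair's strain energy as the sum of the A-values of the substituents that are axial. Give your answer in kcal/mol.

3.09 kcal/mol

C1 and C3 have the same parity, so for the trans isomer the two substituents are one axial and one equatorial in each chair.
Chair I (tert-butyl axial, vinyl equatorial): E = 4.74 kcal/mol.
Chair II (tert-butyl equatorial, vinyl axial): E = 1.65 kcal/mol.
ΔE = 4.74 − 1.65 = 3.09 kcal/mol; chair II is more stable.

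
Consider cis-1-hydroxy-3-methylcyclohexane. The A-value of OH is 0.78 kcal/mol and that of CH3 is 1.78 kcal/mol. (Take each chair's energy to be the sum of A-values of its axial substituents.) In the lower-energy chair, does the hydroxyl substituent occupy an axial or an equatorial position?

C1 and C3 have the same parity, so for the cis isomer the two substituents are e,e in one chair and a,a in the other.
Chair I (hydroxyl axial, methyl axial): E = 2.56 kcal/mol.
Chair II (hydroxyl equatorial, methyl equatorial): E = 0.00 kcal/mol.
Chair II is the more stable (lower-energy) conformer, and in that chair the hydroxyl group is equatorial.

equatorial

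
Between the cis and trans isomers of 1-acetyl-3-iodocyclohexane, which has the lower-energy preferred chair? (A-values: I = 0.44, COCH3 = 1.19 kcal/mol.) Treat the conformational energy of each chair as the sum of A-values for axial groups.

At 1,3 positions (parity same): cis → (e,e or a,a); trans → (a,e or e,a).
Best chair for cis: E = 0.00 kcal/mol; best chair for trans: E = 0.44 kcal/mol.
The cis isomer is lower by 0.44 kcal/mol.

cis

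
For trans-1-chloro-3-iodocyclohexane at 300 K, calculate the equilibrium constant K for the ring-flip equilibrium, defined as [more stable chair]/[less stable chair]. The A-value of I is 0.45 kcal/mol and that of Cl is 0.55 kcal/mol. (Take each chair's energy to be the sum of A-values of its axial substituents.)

C1 and C3 have the same parity, so for the trans isomer the two substituents are one axial and one equatorial in each chair.
Chair I (iodo axial, chloro equatorial): E = 0.45 kcal/mol; chair II (iodo equatorial, chloro axial): E = 0.55 kcal/mol.
ΔG = 0.10 kcal/mol between the two chairs.
K = exp(ΔG/RT) with R = 1.987×10⁻³ kcal mol⁻¹ K⁻¹ and T = 300 K gives K ≈ 1.18.

K ≈ 1.18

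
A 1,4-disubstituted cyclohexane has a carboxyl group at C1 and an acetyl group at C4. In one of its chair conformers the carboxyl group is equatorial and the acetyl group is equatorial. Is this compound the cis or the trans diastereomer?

C1 and C4 have opposite parity, so their axial bonds point in opposite directions.
With opposite-parity carbons, two substituents on the same face are one axial and one equatorial; opposite faces give both axial or both equatorial.
Here the groups are equatorial/equatorial → opposite face → trans.

trans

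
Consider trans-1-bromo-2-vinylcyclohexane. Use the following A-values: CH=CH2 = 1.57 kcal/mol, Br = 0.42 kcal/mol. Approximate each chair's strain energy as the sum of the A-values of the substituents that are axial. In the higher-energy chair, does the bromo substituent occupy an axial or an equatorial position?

axial

C1 and C2 have opposite parity, so for the trans isomer the two substituents are e,e in one chair and a,a in the other.
Chair I (vinyl axial, bromo axial): E = 1.99 kcal/mol.
Chair II (vinyl equatorial, bromo equatorial): E = 0.00 kcal/mol.
Chair I is the less stable (higher-energy) conformer, and in that chair the bromo group is axial.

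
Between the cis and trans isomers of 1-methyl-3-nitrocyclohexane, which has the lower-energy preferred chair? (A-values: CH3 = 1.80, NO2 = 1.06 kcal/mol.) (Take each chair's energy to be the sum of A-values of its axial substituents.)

At 1,3 positions (parity same): cis → (e,e or a,a); trans → (a,e or e,a).
Best chair for cis: E = 0.00 kcal/mol; best chair for trans: E = 1.06 kcal/mol.
The cis isomer is lower by 1.06 kcal/mol.

cis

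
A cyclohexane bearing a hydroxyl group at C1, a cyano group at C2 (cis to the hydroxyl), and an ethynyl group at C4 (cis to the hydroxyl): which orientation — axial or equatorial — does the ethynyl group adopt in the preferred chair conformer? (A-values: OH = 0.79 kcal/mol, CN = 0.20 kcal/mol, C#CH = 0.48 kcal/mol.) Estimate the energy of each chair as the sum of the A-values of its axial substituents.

Chair I (hydroxyl axial, cyano equatorial, ethynyl equatorial): E = 0.79 kcal/mol.
Chair II (hydroxyl equatorial, cyano axial, ethynyl axial): E = 0.68 kcal/mol.
Chair II is the more stable (lower-energy) conformer, and in that chair the ethynyl group is axial.

axial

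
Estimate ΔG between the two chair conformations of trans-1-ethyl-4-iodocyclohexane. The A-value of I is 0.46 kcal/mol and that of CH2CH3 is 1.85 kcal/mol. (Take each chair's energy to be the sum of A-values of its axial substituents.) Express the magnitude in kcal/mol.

C1 and C4 have opposite parity, so for the trans isomer the two substituents are e,e in one chair and a,a in the other.
Chair I (iodo axial, ethyl axial): E = 2.31 kcal/mol.
Chair II (iodo equatorial, ethyl equatorial): E = 0.00 kcal/mol.
ΔE = 2.31 − 0.00 = 2.31 kcal/mol; chair II is more stable.

2.31 kcal/mol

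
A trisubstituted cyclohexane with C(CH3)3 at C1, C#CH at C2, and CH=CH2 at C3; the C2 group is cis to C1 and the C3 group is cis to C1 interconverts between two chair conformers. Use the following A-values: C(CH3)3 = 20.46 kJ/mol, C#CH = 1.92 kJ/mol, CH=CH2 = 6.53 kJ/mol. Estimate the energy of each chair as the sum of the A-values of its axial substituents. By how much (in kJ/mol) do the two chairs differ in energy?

Chair I (tert-butyl axial, ethynyl equatorial, vinyl axial): E = 26.99 kJ/mol.
Chair II (tert-butyl equatorial, ethynyl axial, vinyl equatorial): E = 1.92 kJ/mol.
ΔE = 26.99 − 1.92 = 25.07 kJ/mol; chair II is more stable.

25.07 kJ/mol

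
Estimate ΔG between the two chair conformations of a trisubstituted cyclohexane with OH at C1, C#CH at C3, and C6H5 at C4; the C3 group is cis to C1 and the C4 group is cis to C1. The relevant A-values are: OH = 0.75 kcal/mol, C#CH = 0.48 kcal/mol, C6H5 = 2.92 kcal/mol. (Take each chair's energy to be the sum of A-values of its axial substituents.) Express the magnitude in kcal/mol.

Chair I (hydroxyl axial, ethynyl axial, phenyl equatorial): E = 1.23 kcal/mol.
Chair II (hydroxyl equatorial, ethynyl equatorial, phenyl axial): E = 2.92 kcal/mol.
ΔE = 2.92 − 1.23 = 1.69 kcal/mol; chair I is more stable.

1.69 kcal/mol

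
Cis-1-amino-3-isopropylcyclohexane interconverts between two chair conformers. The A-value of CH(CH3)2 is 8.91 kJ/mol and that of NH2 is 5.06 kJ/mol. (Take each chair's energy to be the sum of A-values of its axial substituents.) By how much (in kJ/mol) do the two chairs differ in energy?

13.97 kJ/mol

C1 and C3 have the same parity, so for the cis isomer the two substituents are e,e in one chair and a,a in the other.
Chair I (isopropyl axial, amino axial): E = 13.97 kJ/mol.
Chair II (isopropyl equatorial, amino equatorial): E = 0.00 kJ/mol.
ΔE = 13.97 − 0.00 = 13.97 kJ/mol; chair II is more stable.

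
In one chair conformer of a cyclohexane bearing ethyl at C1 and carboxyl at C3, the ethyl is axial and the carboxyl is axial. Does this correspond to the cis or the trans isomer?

C1 and C3 have the same parity, so their axial bonds point in the same direction.
With same-parity carbons, two substituents on the same face are both axial or both equatorial; opposite faces give one of each.
Here the groups are axial/axial → same face → cis.

cis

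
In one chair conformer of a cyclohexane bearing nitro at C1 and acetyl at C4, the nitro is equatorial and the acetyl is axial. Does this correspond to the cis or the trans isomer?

cis

C1 and C4 have opposite parity, so their axial bonds point in opposite directions.
With opposite-parity carbons, two substituents on the same face are one axial and one equatorial; opposite faces give both axial or both equatorial.
Here the groups are equatorial/axial → same face → cis.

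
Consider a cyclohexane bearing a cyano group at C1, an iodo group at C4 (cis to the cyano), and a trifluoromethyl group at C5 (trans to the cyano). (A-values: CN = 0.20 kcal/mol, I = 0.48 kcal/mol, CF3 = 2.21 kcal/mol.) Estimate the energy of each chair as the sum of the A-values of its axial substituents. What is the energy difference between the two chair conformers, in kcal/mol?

Chair I (cyano axial, iodo equatorial, trifluoromethyl equatorial): E = 0.20 kcal/mol.
Chair II (cyano equatorial, iodo axial, trifluoromethyl axial): E = 2.69 kcal/mol.
ΔE = 2.69 − 0.20 = 2.49 kcal/mol; chair I is more stable.

2.49 kcal/mol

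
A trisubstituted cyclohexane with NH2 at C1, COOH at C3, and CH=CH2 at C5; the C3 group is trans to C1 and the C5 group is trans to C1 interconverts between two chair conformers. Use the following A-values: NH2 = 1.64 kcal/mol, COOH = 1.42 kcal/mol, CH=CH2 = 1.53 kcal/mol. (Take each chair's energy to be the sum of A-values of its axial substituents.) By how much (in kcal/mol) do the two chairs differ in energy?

1.31 kcal/mol

Chair I (amino axial, carboxyl equatorial, vinyl equatorial): E = 1.64 kcal/mol.
Chair II (amino equatorial, carboxyl axial, vinyl axial): E = 2.95 kcal/mol.
ΔE = 2.95 − 1.64 = 1.31 kcal/mol; chair I is more stable.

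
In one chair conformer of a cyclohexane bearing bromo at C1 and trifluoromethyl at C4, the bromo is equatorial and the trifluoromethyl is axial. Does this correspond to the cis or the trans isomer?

C1 and C4 have opposite parity, so their axial bonds point in opposite directions.
With opposite-parity carbons, two substituents on the same face are one axial and one equatorial; opposite faces give both axial or both equatorial.
Here the groups are equatorial/axial → same face → cis.

cis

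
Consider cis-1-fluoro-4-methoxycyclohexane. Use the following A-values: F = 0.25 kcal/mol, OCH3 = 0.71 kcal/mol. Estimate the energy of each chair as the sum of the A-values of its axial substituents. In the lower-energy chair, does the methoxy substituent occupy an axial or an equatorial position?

C1 and C4 have opposite parity, so for the cis isomer the two substituents are one axial and one equatorial in each chair.
Chair I (fluoro axial, methoxy equatorial): E = 0.25 kcal/mol.
Chair II (fluoro equatorial, methoxy axial): E = 0.71 kcal/mol.
Chair I is the more stable (lower-energy) conformer, and in that chair the methoxy group is equatorial.

equatorial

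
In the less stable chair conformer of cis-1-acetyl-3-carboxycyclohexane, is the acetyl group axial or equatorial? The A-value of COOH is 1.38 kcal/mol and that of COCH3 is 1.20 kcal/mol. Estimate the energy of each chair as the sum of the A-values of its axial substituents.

C1 and C3 have the same parity, so for the cis isomer the two substituents are e,e in one chair and a,a in the other.
Chair I (carboxyl axial, acetyl axial): E = 2.58 kcal/mol.
Chair II (carboxyl equatorial, acetyl equatorial): E = 0.00 kcal/mol.
Chair I is the less stable (higher-energy) conformer, and in that chair the acetyl group is axial.

axial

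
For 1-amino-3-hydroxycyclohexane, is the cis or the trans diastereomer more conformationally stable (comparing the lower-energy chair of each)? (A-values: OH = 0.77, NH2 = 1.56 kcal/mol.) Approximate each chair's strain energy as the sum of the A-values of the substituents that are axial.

cis

At 1,3 positions (parity same): cis → (e,e or a,a); trans → (a,e or e,a).
Best chair for cis: E = 0.00 kcal/mol; best chair for trans: E = 0.77 kcal/mol.
The cis isomer is lower by 0.77 kcal/mol.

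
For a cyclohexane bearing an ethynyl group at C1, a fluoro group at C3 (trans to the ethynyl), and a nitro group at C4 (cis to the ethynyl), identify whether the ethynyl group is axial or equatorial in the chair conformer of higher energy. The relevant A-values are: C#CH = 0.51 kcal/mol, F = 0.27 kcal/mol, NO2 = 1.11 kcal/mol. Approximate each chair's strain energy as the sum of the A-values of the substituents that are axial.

equatorial

Chair I (ethynyl axial, fluoro equatorial, nitro equatorial): E = 0.51 kcal/mol.
Chair II (ethynyl equatorial, fluoro axial, nitro axial): E = 1.38 kcal/mol.
Chair II is the less stable (higher-energy) conformer, and in that chair the ethynyl group is equatorial.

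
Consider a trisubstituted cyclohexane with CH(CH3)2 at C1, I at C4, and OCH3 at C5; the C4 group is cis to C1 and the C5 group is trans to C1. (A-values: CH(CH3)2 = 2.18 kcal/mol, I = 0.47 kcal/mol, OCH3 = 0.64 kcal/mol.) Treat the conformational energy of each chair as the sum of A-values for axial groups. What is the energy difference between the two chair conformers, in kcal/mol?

Chair I (isopropyl axial, iodo equatorial, methoxy equatorial): E = 2.18 kcal/mol.
Chair II (isopropyl equatorial, iodo axial, methoxy axial): E = 1.11 kcal/mol.
ΔE = 2.18 − 1.11 = 1.07 kcal/mol; chair II is more stable.

1.07 kcal/mol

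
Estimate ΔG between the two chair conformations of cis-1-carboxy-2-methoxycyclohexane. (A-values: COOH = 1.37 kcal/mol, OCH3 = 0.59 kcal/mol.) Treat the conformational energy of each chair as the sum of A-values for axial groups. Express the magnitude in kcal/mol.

0.78 kcal/mol

C1 and C2 have opposite parity, so for the cis isomer the two substituents are one axial and one equatorial in each chair.
Chair I (carboxyl axial, methoxy equatorial): E = 1.37 kcal/mol.
Chair II (carboxyl equatorial, methoxy axial): E = 0.59 kcal/mol.
ΔE = 1.37 − 0.59 = 0.78 kcal/mol; chair II is more stable.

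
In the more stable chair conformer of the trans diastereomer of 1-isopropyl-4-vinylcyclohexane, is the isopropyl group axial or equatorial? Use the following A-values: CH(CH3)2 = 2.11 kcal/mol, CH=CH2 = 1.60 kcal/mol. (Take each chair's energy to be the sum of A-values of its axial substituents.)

C1 and C4 have opposite parity, so for the trans isomer the two substituents are e,e in one chair and a,a in the other.
Chair I (isopropyl axial, vinyl axial): E = 3.71 kcal/mol.
Chair II (isopropyl equatorial, vinyl equatorial): E = 0.00 kcal/mol.
Chair II is the more stable (lower-energy) conformer, and in that chair the isopropyl group is equatorial.

equatorial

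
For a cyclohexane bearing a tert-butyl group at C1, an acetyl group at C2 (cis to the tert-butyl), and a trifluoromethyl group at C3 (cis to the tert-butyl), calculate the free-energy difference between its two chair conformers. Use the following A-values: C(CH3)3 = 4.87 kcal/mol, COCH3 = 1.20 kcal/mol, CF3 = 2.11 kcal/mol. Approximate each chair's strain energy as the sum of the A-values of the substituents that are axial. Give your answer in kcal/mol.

Chair I (tert-butyl axial, acetyl equatorial, trifluoromethyl axial): E = 6.98 kcal/mol.
Chair II (tert-butyl equatorial, acetyl axial, trifluoromethyl equatorial): E = 1.20 kcal/mol.
ΔE = 6.98 − 1.20 = 5.78 kcal/mol; chair II is more stable.

5.78 kcal/mol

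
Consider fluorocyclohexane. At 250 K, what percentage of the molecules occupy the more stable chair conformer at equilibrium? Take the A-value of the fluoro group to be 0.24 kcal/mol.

One chair has the fluoro group axial (E = 0.24 kcal/mol) and the other has it equatorial (E = 0).
ΔG = 0.24 kcal/mol between the two chairs.
K = exp(ΔG/RT) with R = 1.987×10⁻³ kcal mol⁻¹ K⁻¹ and T = 250 K gives K ≈ 1.62.
Fraction in the lower-energy chair = K/(K+1) = 61.8%.

61.8%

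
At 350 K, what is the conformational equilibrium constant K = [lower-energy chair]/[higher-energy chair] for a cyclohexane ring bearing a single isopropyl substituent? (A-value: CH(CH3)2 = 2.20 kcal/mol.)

K ≈ 23.7

One chair has the isopropyl group axial (E = 2.20 kcal/mol) and the other has it equatorial (E = 0).
ΔG = 2.20 kcal/mol between the two chairs.
K = exp(ΔG/RT) with R = 1.987×10⁻³ kcal mol⁻¹ K⁻¹ and T = 350 K gives K ≈ 23.7.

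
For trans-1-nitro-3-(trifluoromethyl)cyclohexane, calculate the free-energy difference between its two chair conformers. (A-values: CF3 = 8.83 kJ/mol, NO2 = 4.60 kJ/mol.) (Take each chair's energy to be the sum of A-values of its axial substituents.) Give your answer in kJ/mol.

4.23 kJ/mol

C1 and C3 have the same parity, so for the trans isomer the two substituents are one axial and one equatorial in each chair.
Chair I (trifluoromethyl axial, nitro equatorial): E = 8.83 kJ/mol.
Chair II (trifluoromethyl equatorial, nitro axial): E = 4.60 kJ/mol.
ΔE = 8.83 − 4.60 = 4.23 kJ/mol; chair II is more stable.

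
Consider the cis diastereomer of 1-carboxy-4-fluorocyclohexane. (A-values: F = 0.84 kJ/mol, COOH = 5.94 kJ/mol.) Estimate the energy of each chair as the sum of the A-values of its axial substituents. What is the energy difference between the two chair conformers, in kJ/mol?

5.10 kJ/mol

C1 and C4 have opposite parity, so for the cis isomer the two substituents are one axial and one equatorial in each chair.
Chair I (fluoro axial, carboxyl equatorial): E = 0.84 kJ/mol.
Chair II (fluoro equatorial, carboxyl axial): E = 5.94 kJ/mol.
ΔE = 5.94 − 0.84 = 5.10 kJ/mol; chair I is more stable.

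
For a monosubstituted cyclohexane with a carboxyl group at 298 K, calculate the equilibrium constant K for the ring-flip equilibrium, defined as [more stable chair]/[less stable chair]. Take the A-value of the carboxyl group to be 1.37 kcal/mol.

K ≈ 10.1

One chair has the carboxyl group axial (E = 1.37 kcal/mol) and the other has it equatorial (E = 0).
ΔG = 1.37 kcal/mol between the two chairs.
K = exp(ΔG/RT) with R = 1.987×10⁻³ kcal mol⁻¹ K⁻¹ and T = 298 K gives K ≈ 10.1.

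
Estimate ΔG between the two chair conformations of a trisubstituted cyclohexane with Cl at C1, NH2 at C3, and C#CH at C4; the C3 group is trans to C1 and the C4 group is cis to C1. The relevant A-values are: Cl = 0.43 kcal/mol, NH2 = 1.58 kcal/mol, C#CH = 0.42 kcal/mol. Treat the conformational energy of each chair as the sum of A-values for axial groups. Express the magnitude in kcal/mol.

1.57 kcal/mol

Chair I (chloro axial, amino equatorial, ethynyl equatorial): E = 0.43 kcal/mol.
Chair II (chloro equatorial, amino axial, ethynyl axial): E = 2.00 kcal/mol.
ΔE = 2.00 − 0.43 = 1.57 kcal/mol; chair I is more stable.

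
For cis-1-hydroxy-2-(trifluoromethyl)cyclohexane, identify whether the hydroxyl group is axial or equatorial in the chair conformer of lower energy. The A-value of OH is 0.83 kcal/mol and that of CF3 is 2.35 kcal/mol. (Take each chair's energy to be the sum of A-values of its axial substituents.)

C1 and C2 have opposite parity, so for the cis isomer the two substituents are one axial and one equatorial in each chair.
Chair I (hydroxyl axial, trifluoromethyl equatorial): E = 0.83 kcal/mol.
Chair II (hydroxyl equatorial, trifluoromethyl axial): E = 2.35 kcal/mol.
Chair I is the more stable (lower-energy) conformer, and in that chair the hydroxyl group is axial.

axial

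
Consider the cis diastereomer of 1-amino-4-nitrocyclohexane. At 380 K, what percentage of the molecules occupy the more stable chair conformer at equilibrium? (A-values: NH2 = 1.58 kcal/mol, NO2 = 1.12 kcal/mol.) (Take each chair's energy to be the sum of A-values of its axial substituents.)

64.8%

C1 and C4 have opposite parity, so for the cis isomer the two substituents are one axial and one equatorial in each chair.
Chair I (amino axial, nitro equatorial): E = 1.58 kcal/mol; chair II (amino equatorial, nitro axial): E = 1.12 kcal/mol.
ΔG = 0.46 kcal/mol between the two chairs.
K = exp(ΔG/RT) with R = 1.987×10⁻³ kcal mol⁻¹ K⁻¹ and T = 380 K gives K ≈ 1.84.
Fraction in the lower-energy chair = K/(K+1) = 64.8%.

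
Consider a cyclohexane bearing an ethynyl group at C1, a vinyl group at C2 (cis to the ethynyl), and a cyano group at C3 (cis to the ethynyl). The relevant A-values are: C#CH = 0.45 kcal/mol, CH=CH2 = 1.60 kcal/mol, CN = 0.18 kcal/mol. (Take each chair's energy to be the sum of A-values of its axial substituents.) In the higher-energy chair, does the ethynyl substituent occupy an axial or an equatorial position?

equatorial

Chair I (ethynyl axial, vinyl equatorial, cyano axial): E = 0.63 kcal/mol.
Chair II (ethynyl equatorial, vinyl axial, cyano equatorial): E = 1.60 kcal/mol.
Chair II is the less stable (higher-energy) conformer, and in that chair the ethynyl group is equatorial.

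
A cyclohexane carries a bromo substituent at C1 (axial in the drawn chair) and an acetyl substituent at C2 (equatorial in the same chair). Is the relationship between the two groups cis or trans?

C1 and C2 have opposite parity, so their axial bonds point in opposite directions.
With opposite-parity carbons, two substituents on the same face are one axial and one equatorial; opposite faces give both axial or both equatorial.
Here the groups are axial/equatorial → same face → cis.

cis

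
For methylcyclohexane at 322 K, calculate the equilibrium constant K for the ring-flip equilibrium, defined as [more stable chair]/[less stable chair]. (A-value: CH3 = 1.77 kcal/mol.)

One chair has the methyl group axial (E = 1.77 kcal/mol) and the other has it equatorial (E = 0).
ΔG = 1.77 kcal/mol between the two chairs.
K = exp(ΔG/RT) with R = 1.987×10⁻³ kcal mol⁻¹ K⁻¹ and T = 322 K gives K ≈ 15.9.

K ≈ 15.9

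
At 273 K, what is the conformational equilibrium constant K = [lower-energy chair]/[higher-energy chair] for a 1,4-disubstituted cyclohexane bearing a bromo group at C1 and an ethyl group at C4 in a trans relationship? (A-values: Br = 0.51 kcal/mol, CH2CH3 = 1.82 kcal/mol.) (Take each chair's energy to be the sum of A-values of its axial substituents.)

C1 and C4 have opposite parity, so for the trans isomer the two substituents are e,e in one chair and a,a in the other.
Chair I (bromo axial, ethyl axial): E = 2.33 kcal/mol; chair II (bromo equatorial, ethyl equatorial): E = 0.00 kcal/mol.
ΔG = 2.33 kcal/mol between the two chairs.
K = exp(ΔG/RT) with R = 1.987×10⁻³ kcal mol⁻¹ K⁻¹ and T = 273 K gives K ≈ 73.4.

K ≈ 73.4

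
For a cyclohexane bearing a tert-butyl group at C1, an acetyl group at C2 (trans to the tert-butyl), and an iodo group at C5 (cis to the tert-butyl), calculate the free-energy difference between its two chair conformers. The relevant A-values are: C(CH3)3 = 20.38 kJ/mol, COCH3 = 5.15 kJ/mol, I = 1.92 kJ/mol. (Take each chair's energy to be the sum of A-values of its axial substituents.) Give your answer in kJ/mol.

Chair I (tert-butyl axial, acetyl axial, iodo axial): E = 27.45 kJ/mol.
Chair II (tert-butyl equatorial, acetyl equatorial, iodo equatorial): E = 0.00 kJ/mol.
ΔE = 27.45 − 0.00 = 27.45 kJ/mol; chair II is more stable.

27.45 kJ/mol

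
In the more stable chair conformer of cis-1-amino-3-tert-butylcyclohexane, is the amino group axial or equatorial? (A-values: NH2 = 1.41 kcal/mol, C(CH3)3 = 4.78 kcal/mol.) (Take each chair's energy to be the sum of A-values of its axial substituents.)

equatorial

C1 and C3 have the same parity, so for the cis isomer the two substituents are e,e in one chair and a,a in the other.
Chair I (amino axial, tert-butyl axial): E = 6.19 kcal/mol.
Chair II (amino equatorial, tert-butyl equatorial): E = 0.00 kcal/mol.
Chair II is the more stable (lower-energy) conformer, and in that chair the amino group is equatorial.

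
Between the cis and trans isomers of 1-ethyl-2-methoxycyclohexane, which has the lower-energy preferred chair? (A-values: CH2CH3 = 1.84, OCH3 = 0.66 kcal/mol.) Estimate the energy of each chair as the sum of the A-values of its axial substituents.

trans

At 1,2 positions (parity opposite): cis → (a,e or e,a); trans → (e,e or a,a).
Best chair for cis: E = 0.66 kcal/mol; best chair for trans: E = 0.00 kcal/mol.
The trans isomer is lower by 0.66 kcal/mol.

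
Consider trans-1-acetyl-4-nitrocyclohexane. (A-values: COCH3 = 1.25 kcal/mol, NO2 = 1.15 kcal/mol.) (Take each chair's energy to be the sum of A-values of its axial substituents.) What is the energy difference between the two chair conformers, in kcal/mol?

C1 and C4 have opposite parity, so for the trans isomer the two substituents are e,e in one chair and a,a in the other.
Chair I (acetyl axial, nitro axial): E = 2.40 kcal/mol.
Chair II (acetyl equatorial, nitro equatorial): E = 0.00 kcal/mol.
ΔE = 2.40 − 0.00 = 2.40 kcal/mol; chair II is more stable.

2.40 kcal/mol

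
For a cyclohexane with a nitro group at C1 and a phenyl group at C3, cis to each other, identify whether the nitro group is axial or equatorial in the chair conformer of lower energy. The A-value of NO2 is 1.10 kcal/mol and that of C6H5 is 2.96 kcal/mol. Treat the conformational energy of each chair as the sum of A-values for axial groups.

equatorial

C1 and C3 have the same parity, so for the cis isomer the two substituents are e,e in one chair and a,a in the other.
Chair I (nitro axial, phenyl axial): E = 4.06 kcal/mol.
Chair II (nitro equatorial, phenyl equatorial): E = 0.00 kcal/mol.
Chair II is the more stable (lower-energy) conformer, and in that chair the nitro group is equatorial.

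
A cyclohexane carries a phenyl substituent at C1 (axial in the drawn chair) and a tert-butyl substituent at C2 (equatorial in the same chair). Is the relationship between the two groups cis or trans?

C1 and C2 have opposite parity, so their axial bonds point in opposite directions.
With opposite-parity carbons, two substituents on the same face are one axial and one equatorial; opposite faces give both axial or both equatorial.
Here the groups are axial/equatorial → same face → cis.

cis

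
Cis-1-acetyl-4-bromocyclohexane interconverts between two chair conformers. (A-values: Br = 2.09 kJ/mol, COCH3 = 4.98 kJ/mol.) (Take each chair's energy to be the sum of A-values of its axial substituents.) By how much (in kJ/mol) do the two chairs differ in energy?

C1 and C4 have opposite parity, so for the cis isomer the two substituents are one axial and one equatorial in each chair.
Chair I (bromo axial, acetyl equatorial): E = 2.09 kJ/mol.
Chair II (bromo equatorial, acetyl axial): E = 4.98 kJ/mol.
ΔE = 4.98 − 2.09 = 2.89 kJ/mol; chair I is more stable.

2.89 kJ/mol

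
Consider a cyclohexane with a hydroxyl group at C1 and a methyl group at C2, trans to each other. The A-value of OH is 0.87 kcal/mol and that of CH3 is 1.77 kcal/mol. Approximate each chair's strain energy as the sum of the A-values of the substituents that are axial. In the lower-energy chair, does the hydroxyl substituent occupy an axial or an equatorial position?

C1 and C2 have opposite parity, so for the trans isomer the two substituents are e,e in one chair and a,a in the other.
Chair I (hydroxyl axial, methyl axial): E = 2.64 kcal/mol.
Chair II (hydroxyl equatorial, methyl equatorial): E = 0.00 kcal/mol.
Chair II is the more stable (lower-energy) conformer, and in that chair the hydroxyl group is equatorial.

equatorial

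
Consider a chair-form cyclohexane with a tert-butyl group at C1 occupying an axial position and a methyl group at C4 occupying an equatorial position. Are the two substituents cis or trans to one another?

C1 and C4 have opposite parity, so their axial bonds point in opposite directions.
With opposite-parity carbons, two substituents on the same face are one axial and one equatorial; opposite faces give both axial or both equatorial.
Here the groups are axial/equatorial → same face → cis.

cis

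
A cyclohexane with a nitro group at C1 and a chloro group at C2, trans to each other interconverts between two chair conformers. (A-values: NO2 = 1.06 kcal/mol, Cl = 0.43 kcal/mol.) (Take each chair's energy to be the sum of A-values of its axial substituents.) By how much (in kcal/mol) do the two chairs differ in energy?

1.49 kcal/mol

C1 and C2 have opposite parity, so for the trans isomer the two substituents are e,e in one chair and a,a in the other.
Chair I (nitro axial, chloro axial): E = 1.49 kcal/mol.
Chair II (nitro equatorial, chloro equatorial): E = 0.00 kcal/mol.
ΔE = 1.49 − 0.00 = 1.49 kcal/mol; chair II is more stable.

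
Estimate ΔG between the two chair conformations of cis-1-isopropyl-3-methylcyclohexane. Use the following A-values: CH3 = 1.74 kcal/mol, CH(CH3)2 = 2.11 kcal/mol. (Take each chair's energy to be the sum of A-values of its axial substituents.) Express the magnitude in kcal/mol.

C1 and C3 have the same parity, so for the cis isomer the two substituents are e,e in one chair and a,a in the other.
Chair I (methyl axial, isopropyl axial): E = 3.85 kcal/mol.
Chair II (methyl equatorial, isopropyl equatorial): E = 0.00 kcal/mol.
ΔE = 3.85 − 0.00 = 3.85 kcal/mol; chair II is more stable.

3.85 kcal/mol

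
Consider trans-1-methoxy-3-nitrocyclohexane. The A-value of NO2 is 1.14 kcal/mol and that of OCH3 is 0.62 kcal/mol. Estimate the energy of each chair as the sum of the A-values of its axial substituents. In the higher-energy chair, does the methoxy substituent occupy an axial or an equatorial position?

C1 and C3 have the same parity, so for the trans isomer the two substituents are one axial and one equatorial in each chair.
Chair I (nitro axial, methoxy equatorial): E = 1.14 kcal/mol.
Chair II (nitro equatorial, methoxy axial): E = 0.62 kcal/mol.
Chair I is the less stable (higher-energy) conformer, and in that chair the methoxy group is equatorial.

equatorial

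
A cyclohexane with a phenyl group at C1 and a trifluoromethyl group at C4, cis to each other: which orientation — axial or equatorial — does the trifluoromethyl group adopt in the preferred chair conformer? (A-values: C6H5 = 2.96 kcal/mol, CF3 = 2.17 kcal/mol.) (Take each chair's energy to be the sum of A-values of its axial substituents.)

axial

C1 and C4 have opposite parity, so for the cis isomer the two substituents are one axial and one equatorial in each chair.
Chair I (phenyl axial, trifluoromethyl equatorial): E = 2.96 kcal/mol.
Chair II (phenyl equatorial, trifluoromethyl axial): E = 2.17 kcal/mol.
Chair II is the more stable (lower-energy) conformer, and in that chair the trifluoromethyl group is axial.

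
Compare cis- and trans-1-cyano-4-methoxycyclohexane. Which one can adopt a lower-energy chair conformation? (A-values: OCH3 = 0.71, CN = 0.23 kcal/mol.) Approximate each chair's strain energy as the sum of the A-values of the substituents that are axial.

At 1,4 positions (parity opposite): cis → (a,e or e,a); trans → (e,e or a,a).
Best chair for cis: E = 0.23 kcal/mol; best chair for trans: E = 0.00 kcal/mol.
The trans isomer is lower by 0.23 kcal/mol.

trans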